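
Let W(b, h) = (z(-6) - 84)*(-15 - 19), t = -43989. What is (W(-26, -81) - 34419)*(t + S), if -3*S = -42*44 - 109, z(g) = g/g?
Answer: 4107925970/3 ≈ 1.3693e+9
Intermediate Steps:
z(g) = 1
S = 1957/3 (S = -(-42*44 - 109)/3 = -(-1848 - 109)/3 = -⅓*(-1957) = 1957/3 ≈ 652.33)
W(b, h) = 2822 (W(b, h) = (1 - 84)*(-15 - 19) = -83*(-34) = 2822)
(W(-26, -81) - 34419)*(t + S) = (2822 - 34419)*(-43989 + 1957/3) = -31597*(-130010/3) = 4107925970/3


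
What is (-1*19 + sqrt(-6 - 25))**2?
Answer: (19 - I*sqrt(31))**2 ≈ 330.0 - 211.57*I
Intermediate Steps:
(-1*19 + sqrt(-6 - 25))**2 = (-19 + sqrt(-31))**2 = (-19 + I*sqrt(31))**2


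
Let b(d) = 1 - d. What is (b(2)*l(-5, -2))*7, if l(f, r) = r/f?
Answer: -14/5 ≈ -2.8000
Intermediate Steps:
(b(2)*l(-5, -2))*7 = ((1 - 1*2)*(-2/(-5)))*7 = ((1 - 2)*(-2*(-⅕)))*7 = -1*⅖*7 = -⅖*7 = -14/5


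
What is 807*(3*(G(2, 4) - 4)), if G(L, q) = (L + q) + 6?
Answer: 19368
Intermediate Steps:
G(L, q) = 6 + L + q
807*(3*(G(2, 4) - 4)) = 807*(3*((6 + 2 + 4) - 4)) = 807*(3*(12 - 4)) = 807*(3*8) = 807*24 = 19368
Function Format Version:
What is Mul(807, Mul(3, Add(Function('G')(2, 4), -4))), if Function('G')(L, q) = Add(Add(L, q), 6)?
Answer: 19368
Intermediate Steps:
Function('G')(L, q) = Add(6, L, q)
Mul(807, Mul(3, Add(Function('G')(2, 4), -4))) = Mul(807, Mul(3, Add(Add(6, 2, 4), -4))) = Mul(807, Mul(3, Add(12, -4))) = Mul(807, Mul(3, 8)) = Mul(807, 24) = 19368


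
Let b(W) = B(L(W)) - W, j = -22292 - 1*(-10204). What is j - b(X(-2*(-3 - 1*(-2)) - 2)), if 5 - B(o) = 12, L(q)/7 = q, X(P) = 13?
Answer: -12068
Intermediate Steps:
L(q) = 7*q
B(o) = -7 (B(o) = 5 - 1*12 = 5 - 12 = -7)
j = -12088 (j = -22292 + 10204 = -12088)
b(W) = -7 - W
j - b(X(-2*(-3 - 1*(-2)) - 2)) = -12088 - (-7 - 1*13) = -12088 - (-7 - 13) = -12088 - 1*(-20) = -12088 + 20 = -12068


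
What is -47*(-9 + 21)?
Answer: -564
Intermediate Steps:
-47*(-9 + 21) = -47*12 = -564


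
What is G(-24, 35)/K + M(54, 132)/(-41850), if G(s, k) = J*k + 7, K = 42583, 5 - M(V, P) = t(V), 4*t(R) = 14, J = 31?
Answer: 30424217/1188065700 ≈ 0.025608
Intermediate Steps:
t(R) = 7/2 (t(R) = (1/4)*14 = 7/2)
M(V, P) = 3/2 (M(V, P) = 5 - 1*7/2 = 5 - 7/2 = 3/2)
G(s, k) = 7 + 31*k (G(s, k) = 31*k + 7 = 7 + 31*k)
G(-24, 35)/K + M(54, 132)/(-41850) = (7 + 31*35)/42583 + (3/2)/(-41850) = (7 + 1085)*(1/42583) + (3/2)*(-1/41850) = 1092*(1/42583) - 1/27900 = 1092/42583 - 1/27900 = 30424217/1188065700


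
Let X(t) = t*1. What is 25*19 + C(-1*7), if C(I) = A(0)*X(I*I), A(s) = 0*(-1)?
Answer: 475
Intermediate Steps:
X(t) = t
A(s) = 0
C(I) = 0 (C(I) = 0*(I*I) = 0*I² = 0)
25*19 + C(-1*7) = 25*19 + 0 = 475 + 0 = 475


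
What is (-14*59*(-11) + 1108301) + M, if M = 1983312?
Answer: 3100699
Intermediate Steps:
(-14*59*(-11) + 1108301) + M = (-14*59*(-11) + 1108301) + 1983312 = (-826*(-11) + 1108301) + 1983312 = (9086 + 1108301) + 1983312 = 1117387 + 1983312 = 3100699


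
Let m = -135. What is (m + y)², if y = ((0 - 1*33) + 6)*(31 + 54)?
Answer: 5904900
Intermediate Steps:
y = -2295 (y = ((0 - 33) + 6)*85 = (-33 + 6)*85 = -27*85 = -2295)
(m + y)² = (-135 - 2295)² = (-2430)² = 5904900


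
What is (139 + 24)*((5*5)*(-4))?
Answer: -16300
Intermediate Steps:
(139 + 24)*((5*5)*(-4)) = 163*(25*(-4)) = 163*(-100) = -16300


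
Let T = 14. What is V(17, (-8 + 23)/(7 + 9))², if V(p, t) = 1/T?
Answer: 1/196 ≈ 0.0051020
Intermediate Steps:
V(p, t) = 1/14
V(17, (-8 + 23)/(7 + 9))² = (1/14)² = 1/196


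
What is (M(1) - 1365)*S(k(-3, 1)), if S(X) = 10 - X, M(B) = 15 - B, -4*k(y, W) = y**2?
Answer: -66199/4 ≈ -16550.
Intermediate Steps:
k(y, W) = -y**2/4
(M(1) - 1365)*S(k(-3, 1)) = ((15 - 1*1) - 1365)*(10 - (-1)*(-3)**2/4) = ((15 - 1) - 1365)*(10 - (-1)*9/4) = (14 - 1365)*(10 - 1*(-9/4)) = -1351*(10 + 9/4) = -1351*49/4 = -66199/4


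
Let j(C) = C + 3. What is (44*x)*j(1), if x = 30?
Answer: 5280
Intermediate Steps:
j(C) = 3 + C
(44*x)*j(1) = (44*30)*(3 + 1) = 1320*4 = 5280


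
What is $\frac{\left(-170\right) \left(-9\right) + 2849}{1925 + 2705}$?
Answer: $\frac{4379}{4630} \approx 0.94579$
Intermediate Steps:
$\frac{\left(-170\right) \left(-9\right) + 2849}{1925 + 2705} = \frac{1530 + 2849}{4630} = 4379 \cdot \frac{1}{4630} = \frac{4379}{4630}$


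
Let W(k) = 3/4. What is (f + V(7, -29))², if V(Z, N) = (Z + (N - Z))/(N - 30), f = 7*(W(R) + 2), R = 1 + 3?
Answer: 21706281/55696 ≈ 389.73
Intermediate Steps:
R = 4
W(k) = ¾ (W(k) = 3*(¼) = ¾)
f = 77/4 (f = 7*(¾ + 2) = 7*(11/4) = 77/4 ≈ 19.250)
V(Z, N) = N/(-30 + N)
(f + V(7, -29))² = (77/4 - 29/(-30 - 29))² = (77/4 - 29/(-59))² = (77/4 - 29*(-1/59))² = (77/4 + 29/59)² = (4659/236)² = 21706281/55696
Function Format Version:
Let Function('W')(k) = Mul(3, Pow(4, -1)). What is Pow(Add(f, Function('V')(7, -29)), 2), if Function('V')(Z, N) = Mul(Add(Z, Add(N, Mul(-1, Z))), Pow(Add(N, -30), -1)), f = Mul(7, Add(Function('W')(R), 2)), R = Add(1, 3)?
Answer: Rational(21706281, 55696) ≈ 389.73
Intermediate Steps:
R = 4
Function('W')(k) = Rational(3, 4) (Function('W')(k) = Mul(3, Rational(1, 4)) = Rational(3, 4))
f = Rational(77, 4) (f = Mul(7, Add(Rational(3, 4), 2)) = Mul(7, Rational(11, 4)) = Rational(77, 4) ≈ 19.250)
Function('V')(Z, N) = Mul(N, Pow(Add(-30, N), -1))
Pow(Add(f, Function('V')(7, -29)), 2) = Pow(Add(Rational(77, 4), Mul(-29, Pow(Add(-30, -29), -1))), 2) = Pow(Add(Rational(77, 4), Mul(-29, Pow(-59, -1))), 2) = Pow(Add(Rational(77, 4), Mul(-29, Rational(-1, 59))), 2) = Pow(Add(Rational(77, 4), Rational(29, 59)), 2) = Pow(Rational(4659, 236), 2) = Rational(21706281, 55696)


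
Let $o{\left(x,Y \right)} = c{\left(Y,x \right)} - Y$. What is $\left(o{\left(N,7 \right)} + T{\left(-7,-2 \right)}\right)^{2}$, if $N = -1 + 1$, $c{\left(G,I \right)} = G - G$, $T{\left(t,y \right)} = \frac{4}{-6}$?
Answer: $\frac{529}{9} \approx 58.778$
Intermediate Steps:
$T{\left(t,y \right)} = - \frac{2}{3}$ ($T{\left(t,y \right)} = 4 \left(- \frac{1}{6}\right) = - \frac{2}{3}$)
$c{\left(G,I \right)} = 0$
$N = 0$
$o{\left(x,Y \right)} = - Y$ ($o{\left(x,Y \right)} = 0 - Y = - Y$)
$\left(o{\left(N,7 \right)} + T{\left(-7,-2 \right)}\right)^{2} = \left(\left(-1\right) 7 - \frac{2}{3}\right)^{2} = \left(-7 - \frac{2}{3}\right)^{2} = \left(- \frac{23}{3}\right)^{2} = \frac{529}{9}$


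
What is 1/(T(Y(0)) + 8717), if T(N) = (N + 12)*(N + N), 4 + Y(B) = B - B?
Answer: 1/8653 ≈ 0.00011557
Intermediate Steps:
Y(B) = -4 (Y(B) = -4 + (B - B) = -4 + 0 = -4)
T(N) = 2*N*(12 + N) (T(N) = (12 + N)*(2*N) = 2*N*(12 + N))
1/(T(Y(0)) + 8717) = 1/(2*(-4)*(12 - 4) + 8717) = 1/(2*(-4)*8 + 8717) = 1/(-64 + 8717) = 1/8653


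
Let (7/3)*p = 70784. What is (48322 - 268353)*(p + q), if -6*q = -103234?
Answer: -31381921375/3 ≈ -1.0461e+10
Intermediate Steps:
q = 51617/3 (q = -⅙*(-103234) = 51617/3 ≈ 17206.)
p = 30336 (p = (3/7)*70784 = 30336)
(48322 - 268353)*(p + q) = (48322 - 268353)*(30336 + 51617/3) = -220031*142625/3 = -31381921375/3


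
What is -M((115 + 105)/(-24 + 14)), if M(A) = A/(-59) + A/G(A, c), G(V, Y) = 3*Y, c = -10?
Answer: -979/885 ≈ -1.1062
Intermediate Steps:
M(A) = -89*A/1770 (M(A) = A/(-59) + A/((3*(-10))) = A*(-1/59) + A/(-30) = -A/59 + A*(-1/30) = -A/59 - A/30 = -89*A/1770)
-M((115 + 105)/(-24 + 14)) = -(-89)*(115 + 105)/(-24 + 14)/1770 = -(-89)*220/(-10)/1770 = -(-89)*220*(-⅒)/1770 = -(-89)*(-22)/1770 = -1*979/885 = -979/885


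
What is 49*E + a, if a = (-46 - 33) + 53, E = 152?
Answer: 7422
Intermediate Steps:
a = -26 (a = -79 + 53 = -26)
49*E + a = 49*152 - 26 = 7448 - 26 = 7422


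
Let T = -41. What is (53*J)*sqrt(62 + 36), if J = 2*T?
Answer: -30422*sqrt(2) ≈ -43023.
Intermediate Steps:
J = -82 (J = 2*(-41) = -82)
(53*J)*sqrt(62 + 36) = (53*(-82))*sqrt(62 + 36) = -30422*sqrt(2)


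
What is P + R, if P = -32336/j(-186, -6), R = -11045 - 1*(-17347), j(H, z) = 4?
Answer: -1782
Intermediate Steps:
R = 6302 (R = -11045 + 17347 = 6302)
P = -8084 (P = -32336/4 = -32336*1/4 = -8084)
P + R = -8084 + 6302 = -1782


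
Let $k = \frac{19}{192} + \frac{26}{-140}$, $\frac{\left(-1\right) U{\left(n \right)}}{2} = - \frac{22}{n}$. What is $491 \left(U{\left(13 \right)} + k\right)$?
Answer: $\frac{141457591}{87360} \approx 1619.2$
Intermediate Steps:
$U{\left(n \right)} = \frac{44}{n}$ ($U{\left(n \right)} = - 2 \left(- \frac{22}{n}\right) = \frac{44}{n}$)
$k = - \frac{583}{6720}$ ($k = 19 \cdot \frac{1}{192} + 26 \left(- \frac{1}{140}\right) = \frac{19}{192} - \frac{13}{70} = - \frac{583}{6720} \approx -0.086756$)
$491 \left(U{\left(13 \right)} + k\right) = 491 \left(\frac{44}{13} - \frac{583}{6720}\right) = 491 \cdot \frac{288101}{87360} = \frac{141457591}{87360}$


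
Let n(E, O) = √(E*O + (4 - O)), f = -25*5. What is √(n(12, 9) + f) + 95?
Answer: 95 + √(-125 + √103) ≈ 95.0 + 10.717*I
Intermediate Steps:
f = -125
n(E, O) = √(4 - O + E*O)
√(n(12, 9) + f) + 95 = √(√(4 - 1*9 + 12*9) - 125) + 95 = √(√(4 - 9 + 108) - 125) + 95 = √(√103 - 125) + 95 = √(-125 + √103) + 95 = 95 + √(-125 + √103)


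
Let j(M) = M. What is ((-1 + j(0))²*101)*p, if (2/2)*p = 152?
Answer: 15352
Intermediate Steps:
p = 152
((-1 + j(0))²*101)*p = ((-1 + 0)²*101)*152 = ((-1)²*101)*152 = (1*101)*152 = 101*152 = 15352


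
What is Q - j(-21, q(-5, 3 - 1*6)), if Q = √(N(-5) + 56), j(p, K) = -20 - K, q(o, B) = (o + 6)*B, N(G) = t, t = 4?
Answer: 17 + 2*√15 ≈ 24.746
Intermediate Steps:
N(G) = 4
q(o, B) = B*(6 + o) (q(o, B) = (6 + o)*B = B*(6 + o))
Q = 2*√15 (Q = √(4 + 56) = √60 = 2*√15 ≈ 7.7460)
Q - j(-21, q(-5, 3 - 1*6)) = 2*√15 - (-20 - (3 - 1*6)*(6 - 5)) = 2*√15 - (-20 - (3 - 6)) = 2*√15 - (-20 - (-3)) = 2*√15 - (-20 - 1*(-3)) = 2*√15 - (-20 + 3) = 2*√15 - 1*(-17) = 2*√15 + 17 = 17 + 2*√15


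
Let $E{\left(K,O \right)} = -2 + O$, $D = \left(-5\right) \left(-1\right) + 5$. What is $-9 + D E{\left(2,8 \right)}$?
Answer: $51$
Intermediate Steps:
$D = 10$ ($D = 5 + 5 = 10$)
$-9 + D E{\left(2,8 \right)} = -9 + 10 \left(-2 + 8\right) = -9 + 10 \cdot 6 = -9 + 60 = 51$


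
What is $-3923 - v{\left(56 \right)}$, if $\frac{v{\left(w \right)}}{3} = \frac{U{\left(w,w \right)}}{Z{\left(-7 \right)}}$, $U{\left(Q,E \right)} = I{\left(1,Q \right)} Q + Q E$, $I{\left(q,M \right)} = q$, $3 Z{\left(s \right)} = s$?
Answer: $181$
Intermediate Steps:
$Z{\left(s \right)} = \frac{s}{3}$
$U{\left(Q,E \right)} = Q + E Q$ ($U{\left(Q,E \right)} = 1 Q + Q E = Q + E Q$)
$v{\left(w \right)} = - \frac{9 w \left(1 + w\right)}{7}$ ($v{\left(w \right)} = 3 \frac{w \left(1 + w\right)}{\frac{1}{3} \left(-7\right)} = 3 \frac{w \left(1 + w\right)}{- \frac{7}{3}} = 3 w \left(1 + w\right) \left(- \frac{3}{7}\right) = 3 \left(- \frac{3 w \left(1 + w\right)}{7}\right) = - \frac{9 w \left(1 + w\right)}{7}$)
$-3923 - v{\left(56 \right)} = -3923 - \left(- \frac{9}{7}\right) 56 \left(1 + 56\right) = -3923 - \left(- \frac{9}{7}\right) 56 \cdot 57 = -3923 - -4104 = -3923 + 4104 = 181$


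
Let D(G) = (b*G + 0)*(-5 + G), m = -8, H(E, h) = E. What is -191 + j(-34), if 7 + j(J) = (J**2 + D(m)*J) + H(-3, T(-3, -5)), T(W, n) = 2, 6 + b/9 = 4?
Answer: 64603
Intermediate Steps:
b = -18 (b = -54 + 9*4 = -54 + 36 = -18)
D(G) = -18*G*(-5 + G) (D(G) = (-18*G + 0)*(-5 + G) = (-18*G)*(-5 + G) = -18*G*(-5 + G))
j(J) = -10 + J**2 - 1872*J (j(J) = -7 + ((J**2 + (18*(-8)*(5 - 1*(-8)))*J) - 3) = -7 + ((J**2 + (18*(-8)*(5 + 8))*J) - 3) = -7 + ((J**2 + (18*(-8)*13)*J) - 3) = -7 + ((J**2 - 1872*J) - 3) = -7 + (-3 + J**2 - 1872*J) = -10 + J**2 - 1872*J)
-191 + j(-34) = -191 + (-10 + (-34)**2 - 1872*(-34)) = -191 + (-10 + 1156 + 63648) = -191 + 64794 = 64603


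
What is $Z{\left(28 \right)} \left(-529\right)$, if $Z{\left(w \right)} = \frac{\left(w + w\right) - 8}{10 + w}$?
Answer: $- \frac{12696}{19} \approx -668.21$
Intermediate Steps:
$Z{\left(w \right)} = \frac{-8 + 2 w}{10 + w}$ ($Z{\left(w \right)} = \frac{2 w - 8}{10 + w} = \frac{-8 + 2 w}{10 + w}$)
$Z{\left(28 \right)} \left(-529\right) = \frac{2 \left(-4 + 28\right)}{10 + 28} \left(-529\right) = 2 \cdot \frac{1}{38} \cdot 24 \left(-529\right) = \frac{24}{19} \left(-529\right) = - \frac{12696}{19}$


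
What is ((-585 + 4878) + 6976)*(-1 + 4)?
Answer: 33807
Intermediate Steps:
((-585 + 4878) + 6976)*(-1 + 4) = (4293 + 6976)*3 = 11269*3 = 33807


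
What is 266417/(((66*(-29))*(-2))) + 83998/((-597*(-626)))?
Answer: 16647906403/238434636 ≈ 69.822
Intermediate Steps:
266417/(((66*(-29))*(-2))) + 83998/((-597*(-626))) = 266417/((-1914*(-2))) + 83998/373722 = 266417/3828 + 83998*(1/373722) = 266417*(1/3828) + 41999/186861 = 266417/3828 + 41999/186861 = 16647906403/238434636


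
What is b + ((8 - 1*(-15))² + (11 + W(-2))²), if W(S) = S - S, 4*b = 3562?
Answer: 3081/2 ≈ 1540.5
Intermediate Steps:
b = 1781/2 (b = (¼)*3562 = 1781/2 ≈ 890.50)
W(S) = 0
b + ((8 - 1*(-15))² + (11 + W(-2))²) = 1781/2 + ((8 - 1*(-15))² + (11 + 0)²) = 1781/2 + ((8 + 15)² + 11²) = 1781/2 + (23² + 121) = 1781/2 + (529 + 121) = 1781/2 + 650 = 3081/2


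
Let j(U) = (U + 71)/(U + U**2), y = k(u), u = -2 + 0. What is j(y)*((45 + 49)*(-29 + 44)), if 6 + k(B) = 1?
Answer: 4653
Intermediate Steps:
u = -2
k(B) = -5 (k(B) = -6 + 1 = -5)
y = -5
j(U) = (71 + U)/(U + U**2)
j(y)*((45 + 49)*(-29 + 44)) = ((71 - 5)/((-5)*(1 - 5)))*((45 + 49)*(-29 + 44)) = (-1/5*66/(-4))*(94*15) = -1/5*(-1/4)*66*1410 = (33/10)*1410 = 4653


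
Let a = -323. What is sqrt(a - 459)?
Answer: I*sqrt(782) ≈ 27.964*I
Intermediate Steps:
sqrt(a - 459) = sqrt(-323 - 459) = sqrt(-782) = I*sqrt(782)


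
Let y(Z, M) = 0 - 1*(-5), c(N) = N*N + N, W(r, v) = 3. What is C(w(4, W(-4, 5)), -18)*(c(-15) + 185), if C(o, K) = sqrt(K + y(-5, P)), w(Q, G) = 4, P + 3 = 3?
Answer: 395*I*sqrt(13) ≈ 1424.2*I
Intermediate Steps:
P = 0 (P = -3 + 3 = 0)
c(N) = N + N**2 (c(N) = N**2 + N = N + N**2)
y(Z, M) = 5 (y(Z, M) = 0 + 5 = 5)
C(o, K) = sqrt(5 + K) (C(o, K) = sqrt(K + 5) = sqrt(5 + K))
C(w(4, W(-4, 5)), -18)*(c(-15) + 185) = sqrt(5 - 18)*(-15*(1 - 15) + 185) = sqrt(-13)*(-15*(-14) + 185) = (I*sqrt(13))*(210 + 185) = (I*sqrt(13))*395 = 395*I*sqrt(13)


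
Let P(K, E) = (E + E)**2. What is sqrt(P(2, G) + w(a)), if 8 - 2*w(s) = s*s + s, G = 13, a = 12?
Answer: sqrt(602) ≈ 24.536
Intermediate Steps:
w(s) = 4 - s/2 - s**2/2 (w(s) = 4 - (s*s + s)/2 = 4 - (s**2 + s)/2 = 4 - (s + s**2)/2 = 4 + (-s/2 - s**2/2) = 4 - s/2 - s**2/2)
P(K, E) = 4*E**2 (P(K, E) = (2*E)**2 = 4*E**2)
sqrt(P(2, G) + w(a)) = sqrt(4*13**2 + (4 - 1/2*12 - 1/2*12**2)) = sqrt(4*169 + (4 - 6 - 1/2*144)) = sqrt(676 + (4 - 6 - 72)) = sqrt(676 - 74) = sqrt(602)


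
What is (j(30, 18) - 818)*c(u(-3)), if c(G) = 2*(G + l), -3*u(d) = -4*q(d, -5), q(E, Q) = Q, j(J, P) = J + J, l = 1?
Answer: 25772/3 ≈ 8590.7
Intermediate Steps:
j(J, P) = 2*J
u(d) = -20/3 (u(d) = -(-4)*(-5)/3 = -⅓*20 = -20/3)
c(G) = 2 + 2*G (c(G) = 2*(G + 1) = 2*(1 + G) = 2 + 2*G)
(j(30, 18) - 818)*c(u(-3)) = (2*30 - 818)*(2 + 2*(-20/3)) = (60 - 818)*(2 - 40/3) = -758*(-34/3) = 25772/3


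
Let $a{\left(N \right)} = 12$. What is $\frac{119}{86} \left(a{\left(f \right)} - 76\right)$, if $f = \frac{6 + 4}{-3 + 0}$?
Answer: $- \frac{3808}{43} \approx -88.558$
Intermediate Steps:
$f = - \frac{10}{3}$ ($f = \frac{10}{-3} = 10 \left(- \frac{1}{3}\right) = - \frac{10}{3} \approx -3.3333$)
$\frac{119}{86} \left(a{\left(f \right)} - 76\right) = \frac{119}{86} \left(12 - 76\right) = 119 \cdot \frac{1}{86} \left(-64\right) = \frac{119}{86} \left(-64\right) = - \frac{3808}{43}$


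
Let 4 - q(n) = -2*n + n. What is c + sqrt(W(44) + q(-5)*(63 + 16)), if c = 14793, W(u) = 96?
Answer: 14793 + sqrt(17) ≈ 14797.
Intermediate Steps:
q(n) = 4 + n (q(n) = 4 - (-2*n + n) = 4 - (-1)*n = 4 + n)
c + sqrt(W(44) + q(-5)*(63 + 16)) = 14793 + sqrt(96 + (4 - 5)*(63 + 16)) = 14793 + sqrt(96 - 1*79) = 14793 + sqrt(96 - 79) = 14793 + sqrt(17)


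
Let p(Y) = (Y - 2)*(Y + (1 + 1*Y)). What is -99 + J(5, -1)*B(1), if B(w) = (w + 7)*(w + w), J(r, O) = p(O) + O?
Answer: -67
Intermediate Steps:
p(Y) = (1 + 2*Y)*(-2 + Y) (p(Y) = (-2 + Y)*(Y + (1 + Y)) = (-2 + Y)*(1 + 2*Y) = (1 + 2*Y)*(-2 + Y))
J(r, O) = -2 - 2*O + 2*O**2 (J(r, O) = (-2 - 3*O + 2*O**2) + O = -2 - 2*O + 2*O**2)
B(w) = 2*w*(7 + w) (B(w) = (7 + w)*(2*w) = 2*w*(7 + w))
-99 + J(5, -1)*B(1) = -99 + (-2 - 2*(-1) + 2*(-1)**2)*(2*1*(7 + 1)) = -99 + (-2 + 2 + 2*1)*(2*1*8) = -99 + (-2 + 2 + 2)*16 = -99 + 2*16 = -99 + 32 = -67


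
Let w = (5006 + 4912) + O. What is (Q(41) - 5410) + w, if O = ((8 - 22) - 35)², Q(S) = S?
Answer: 6950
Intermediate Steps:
O = 2401 (O = (-14 - 35)² = (-49)² = 2401)
w = 12319 (w = (5006 + 4912) + 2401 = 9918 + 2401 = 12319)
(Q(41) - 5410) + w = (41 - 5410) + 12319 = -5369 + 12319 = 6950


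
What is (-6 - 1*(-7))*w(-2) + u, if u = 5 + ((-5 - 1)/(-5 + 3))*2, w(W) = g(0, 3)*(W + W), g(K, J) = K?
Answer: 11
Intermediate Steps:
w(W) = 0 (w(W) = 0*(W + W) = 0*(2*W) = 0)
u = 11 (u = 5 - 6/(-2)*2 = 5 - 6*(-1/2)*2 = 5 + 3*2 = 5 + 6 = 11)
(-6 - 1*(-7))*w(-2) + u = (-6 - 1*(-7))*0 + 11 = (-6 + 7)*0 + 11 = 1*0 + 11 = 0 + 11 = 11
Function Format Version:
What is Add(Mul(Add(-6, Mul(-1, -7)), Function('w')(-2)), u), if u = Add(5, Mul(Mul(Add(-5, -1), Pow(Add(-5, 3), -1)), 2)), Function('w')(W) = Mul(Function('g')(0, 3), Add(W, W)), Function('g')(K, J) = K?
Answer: 11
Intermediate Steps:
Function('w')(W) = 0 (Function('w')(W) = Mul(0, Add(W, W)) = Mul(0, Mul(2, W)) = 0)
u = 11 (u = Add(5, Mul(Mul(-6, Pow(-2, -1)), 2)) = Add(5, Mul(Mul(-6, Rational(-1, 2)), 2)) = Add(5, Mul(3, 2)) = Add(5, 6) = 11)
Add(Mul(Add(-6, Mul(-1, -7)), Function('w')(-2)), u) = Add(Mul(Add(-6, Mul(-1, -7)), 0), 11) = Add(Mul(Add(-6, 7), 0), 11) = Add(Mul(1, 0), 11) = Add(0, 11) = 11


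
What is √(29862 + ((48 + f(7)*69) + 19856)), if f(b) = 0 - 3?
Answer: √49559 ≈ 222.62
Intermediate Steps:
f(b) = -3
√(29862 + ((48 + f(7)*69) + 19856)) = √(29862 + ((48 - 3*69) + 19856)) = √(29862 + ((48 - 207) + 19856)) = √(29862 + (-159 + 19856)) = √(29862 + 19697) = √49559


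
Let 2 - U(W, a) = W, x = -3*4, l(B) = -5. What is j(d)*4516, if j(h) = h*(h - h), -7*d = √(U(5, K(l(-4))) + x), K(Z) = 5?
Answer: 0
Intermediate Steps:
x = -12
U(W, a) = 2 - W
d = -I*√15/7 (d = -√((2 - 1*5) - 12)/7 = -√((2 - 5) - 12)/7 = -√(-3 - 12)/7 = -I*√15/7 ≈ -0.55328*I)
j(h) = 0 (j(h) = h*0 = 0)
j(d)*4516 = 0*4516 = 0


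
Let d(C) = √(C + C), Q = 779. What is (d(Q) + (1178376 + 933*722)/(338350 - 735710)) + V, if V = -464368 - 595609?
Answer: -210597156361/198680 + √1558 ≈ -1.0599e+6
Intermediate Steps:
V = -1059977
d(C) = √2*√C (d(C) = √(2*C) = √2*√C)
(d(Q) + (1178376 + 933*722)/(338350 - 735710)) + V = (√2*√779 + (1178376 + 933*722)/(338350 - 735710)) - 1059977 = (√1558 + (1178376 + 673626)/(-397360)) - 1059977 = (√1558 + 1852002*(-1/397360)) - 1059977 = (√1558 - 926001/198680) - 1059977 = (-926001/198680 + √1558) - 1059977 = -210597156361/198680 + √1558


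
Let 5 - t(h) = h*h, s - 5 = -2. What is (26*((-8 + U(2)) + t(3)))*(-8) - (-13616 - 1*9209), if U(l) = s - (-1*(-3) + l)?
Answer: 25737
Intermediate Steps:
s = 3 (s = 5 - 2 = 3)
t(h) = 5 - h² (t(h) = 5 - h*h = 5 - h²)
U(l) = -l (U(l) = 3 - (-1*(-3) + l) = 3 - (3 + l) = 3 + (-3 - l) = -l)
(26*((-8 + U(2)) + t(3)))*(-8) - (-13616 - 1*9209) = (26*((-8 - 1*2) + (5 - 1*3²)))*(-8) - (-13616 - 1*9209) = (26*((-8 - 2) + (5 - 1*9)))*(-8) - (-13616 - 9209) = (26*(-10 + (5 - 9)))*(-8) - 1*(-22825) = (26*(-10 - 4))*(-8) + 22825 = (26*(-14))*(-8) + 22825 = -364*(-8) + 22825 = 2912 + 22825 = 25737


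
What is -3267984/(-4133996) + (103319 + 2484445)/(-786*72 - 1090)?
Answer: -1313662771482/29807144659 ≈ -44.072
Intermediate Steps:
-3267984/(-4133996) + (103319 + 2484445)/(-786*72 - 1090) = -3267984*(-1/4133996) + 2587764/(-56592 - 1090) = 816996/1033499 + 2587764/(-57682) = 816996/1033499 + 2587764*(-1/57682) = 816996/1033499 - 1293882/28841 = -1313662771482/29807144659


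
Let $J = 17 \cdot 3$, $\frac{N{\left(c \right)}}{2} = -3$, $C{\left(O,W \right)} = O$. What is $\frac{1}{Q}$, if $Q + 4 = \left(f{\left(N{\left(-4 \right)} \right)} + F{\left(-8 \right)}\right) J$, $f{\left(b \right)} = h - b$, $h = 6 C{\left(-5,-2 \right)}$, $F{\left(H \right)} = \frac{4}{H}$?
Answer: $- \frac{2}{2507} \approx -0.00079777$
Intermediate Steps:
$N{\left(c \right)} = -6$ ($N{\left(c \right)} = 2 \left(-3\right) = -6$)
$J = 51$
$h = -30$ ($h = 6 \left(-5\right) = -30$)
$f{\left(b \right)} = -30 - b$
$Q = - \frac{2507}{2}$ ($Q = -4 + \left(\left(-30 - -6\right) + \frac{4}{-8}\right) 51 = -4 + \left(\left(-30 + 6\right) + 4 \left(- \frac{1}{8}\right)\right) 51 = -4 + \left(-24 - \frac{1}{2}\right) 51 = -4 - \frac{2499}{2} = - \frac{2507}{2} \approx -1253.5$)
$\frac{1}{Q} = \frac{1}{- \frac{2507}{2}} = - \frac{2}{2507}$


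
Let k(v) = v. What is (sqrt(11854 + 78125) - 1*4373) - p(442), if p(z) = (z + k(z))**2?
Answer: -785829 + sqrt(89979) ≈ -7.8553e+5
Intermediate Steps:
p(z) = 4*z**2 (p(z) = (z + z)**2 = (2*z)**2 = 4*z**2)
(sqrt(11854 + 78125) - 1*4373) - p(442) = (sqrt(11854 + 78125) - 1*4373) - 4*442**2 = (sqrt(89979) - 4373) - 4*195364 = (-4373 + sqrt(89979)) - 1*781456 = (-4373 + sqrt(89979)) - 781456 = -785829 + sqrt(89979)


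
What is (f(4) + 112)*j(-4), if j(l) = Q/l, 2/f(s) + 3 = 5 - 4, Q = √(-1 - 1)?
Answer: -111*I*√2/4 ≈ -39.244*I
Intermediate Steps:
Q = I*√2 (Q = √(-2) = I*√2 ≈ 1.4142*I)
f(s) = -1 (f(s) = 2/(-3 + (5 - 4)) = 2/(-3 + 1) = 2/(-2) = 2*(-½) = -1)
j(l) = I*√2/l (j(l) = (I*√2)/l = I*√2/l)
(f(4) + 112)*j(-4) = (-1 + 112)*(I*√2/(-4)) = 111*(I*√2*(-¼)) = 111*(-I*√2/4) = -111*I*√2/4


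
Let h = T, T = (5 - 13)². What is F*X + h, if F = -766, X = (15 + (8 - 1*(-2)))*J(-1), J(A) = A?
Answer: 19214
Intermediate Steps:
T = 64 (T = (-8)² = 64)
X = -25 (X = (15 + (8 - 1*(-2)))*(-1) = (15 + (8 + 2))*(-1) = (15 + 10)*(-1) = 25*(-1) = -25)
h = 64
F*X + h = -766*(-25) + 64 = 19150 + 64 = 19214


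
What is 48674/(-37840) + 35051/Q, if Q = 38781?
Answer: -280648277/733736520 ≈ -0.38249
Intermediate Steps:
48674/(-37840) + 35051/Q = 48674/(-37840) + 35051/38781 = 48674*(-1/37840) + 35051*(1/38781) = -24337/18920 + 35051/38781 = -280648277/733736520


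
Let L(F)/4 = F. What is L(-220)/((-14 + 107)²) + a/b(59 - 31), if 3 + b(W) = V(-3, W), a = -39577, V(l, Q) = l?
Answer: 114098731/17298 ≈ 6596.1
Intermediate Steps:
L(F) = 4*F
b(W) = -6 (b(W) = -3 - 3 = -6)
L(-220)/((-14 + 107)²) + a/b(59 - 31) = (4*(-220))/((-14 + 107)²) - 39577/(-6) = -880/(93²) - 39577*(-⅙) = -880/8649 + 39577/6 = 114098731/17298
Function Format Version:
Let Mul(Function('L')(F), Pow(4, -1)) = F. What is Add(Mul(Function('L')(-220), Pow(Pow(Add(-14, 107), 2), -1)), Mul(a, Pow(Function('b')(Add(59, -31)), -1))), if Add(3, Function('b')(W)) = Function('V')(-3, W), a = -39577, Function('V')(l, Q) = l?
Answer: Rational(114098731, 17298) ≈ 6596.1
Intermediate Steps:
Function('L')(F) = Mul(4, F)
Function('b')(W) = -6 (Function('b')(W) = Add(-3, -3) = -6)
Add(Mul(Function('L')(-220), Pow(Pow(Add(-14, 107), 2), -1)), Mul(a, Pow(Function('b')(Add(59, -31)), -1))) = Add(Mul(Mul(4, -220), Pow(Pow(Add(-14, 107), 2), -1)), Mul(-39577, Pow(-6, -1))) = Add(Mul(-880, Pow(Pow(93, 2), -1)), Mul(-39577, Rational(-1, 6))) = Add(Mul(-880, Pow(8649, -1)), Rational(39577, 6)) = Add(Mul(-880, Rational(1, 8649)), Rational(39577, 6)) = Add(Rational(-880, 8649), Rational(39577, 6)) = Rational(114098731, 17298)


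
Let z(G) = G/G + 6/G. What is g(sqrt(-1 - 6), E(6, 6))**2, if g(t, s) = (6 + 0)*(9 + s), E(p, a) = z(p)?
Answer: 4356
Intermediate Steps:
z(G) = 1 + 6/G
E(p, a) = (6 + p)/p
g(t, s) = 54 + 6*s (g(t, s) = 6*(9 + s) = 54 + 6*s)
g(sqrt(-1 - 6), E(6, 6))**2 = (54 + 6*((6 + 6)/6))**2 = (54 + 6*((1/6)*12))**2 = (54 + 6*2)**2 = (54 + 12)**2 = 66**2 = 4356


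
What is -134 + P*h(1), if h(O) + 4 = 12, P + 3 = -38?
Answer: -462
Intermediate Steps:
P = -41 (P = -3 - 38 = -41)
h(O) = 8 (h(O) = -4 + 12 = 8)
-134 + P*h(1) = -134 - 41*8 = -134 - 328 = -462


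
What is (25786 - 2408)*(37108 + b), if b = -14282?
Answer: 533626228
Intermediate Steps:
(25786 - 2408)*(37108 + b) = (25786 - 2408)*(37108 - 14282) = 23378*22826 = 533626228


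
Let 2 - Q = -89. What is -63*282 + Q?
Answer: -17675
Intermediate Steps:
Q = 91 (Q = 2 - 1*(-89) = 2 + 89 = 91)
-63*282 + Q = -63*282 + 91 = -17766 + 91 = -17675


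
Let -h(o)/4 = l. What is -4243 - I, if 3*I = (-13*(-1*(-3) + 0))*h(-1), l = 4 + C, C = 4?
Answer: -4659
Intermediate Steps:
l = 8 (l = 4 + 4 = 8)
h(o) = -32 (h(o) = -4*8 = -32)
I = 416 (I = (-13*(-1*(-3) + 0)*(-32))/3 = (-13*(3 + 0)*(-32))/3 = (-13*3*(-32))/3 = (-39*(-32))/3 = (1/3)*1248 = 416)
-4243 - I = -4243 - 1*416 = -4243 - 416 = -4659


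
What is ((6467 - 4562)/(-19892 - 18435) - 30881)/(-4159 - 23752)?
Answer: 1183577992/1069744897 ≈ 1.1064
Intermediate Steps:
((6467 - 4562)/(-19892 - 18435) - 30881)/(-4159 - 23752) = (1905/(-38327) - 30881)/(-27911) = (1905*(-1/38327) - 30881)*(-1/27911) = (-1905/38327 - 30881)*(-1/27911) = -1183577992/38327*(-1/27911) = 1183577992/1069744897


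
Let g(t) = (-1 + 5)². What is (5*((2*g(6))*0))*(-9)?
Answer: 0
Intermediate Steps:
g(t) = 16 (g(t) = 4² = 16)
(5*((2*g(6))*0))*(-9) = (5*((2*16)*0))*(-9) = (5*(32*0))*(-9) = (5*0)*(-9) = 0*(-9) = 0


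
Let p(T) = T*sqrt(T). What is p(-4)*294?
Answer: -2352*I ≈ -2352.0*I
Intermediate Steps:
p(T) = T**(3/2)
p(-4)*294 = (-4)**(3/2)*294 = -8*I*294 = -2352*I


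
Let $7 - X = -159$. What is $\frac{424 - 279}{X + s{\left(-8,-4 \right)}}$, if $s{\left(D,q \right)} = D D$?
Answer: $\frac{29}{46} \approx 0.63043$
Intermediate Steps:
$X = 166$ ($X = 7 - -159 = 7 + 159 = 166$)
$s{\left(D,q \right)} = D^{2}$
$\frac{424 - 279}{X + s{\left(-8,-4 \right)}} = \frac{424 - 279}{166 + \left(-8\right)^{2}} = \frac{145}{166 + 64} = \frac{145}{230} = 145 \cdot \frac{1}{230} = \frac{29}{46}$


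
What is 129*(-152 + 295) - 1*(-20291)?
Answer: 38738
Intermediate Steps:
129*(-152 + 295) - 1*(-20291) = 129*143 + 20291 = 18447 + 20291 = 38738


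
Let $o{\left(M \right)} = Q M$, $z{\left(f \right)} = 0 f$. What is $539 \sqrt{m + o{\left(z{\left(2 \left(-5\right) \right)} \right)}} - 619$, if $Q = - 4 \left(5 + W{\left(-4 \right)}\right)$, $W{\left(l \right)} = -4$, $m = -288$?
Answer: $-619 + 6468 i \sqrt{2} \approx -619.0 + 9147.1 i$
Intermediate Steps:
$z{\left(f \right)} = 0$
$Q = -4$ ($Q = - 4 \left(5 - 4\right) = \left(-4\right) 1 = -4$)
$o{\left(M \right)} = - 4 M$
$539 \sqrt{m + o{\left(z{\left(2 \left(-5\right) \right)} \right)}} - 619 = 539 \sqrt{-288 - 0} - 619 = 539 \sqrt{-288 + 0} - 619 = 539 \sqrt{-288} - 619 = 539 \cdot 12 i \sqrt{2} - 619 = 6468 i \sqrt{2} - 619 = -619 + 6468 i \sqrt{2}$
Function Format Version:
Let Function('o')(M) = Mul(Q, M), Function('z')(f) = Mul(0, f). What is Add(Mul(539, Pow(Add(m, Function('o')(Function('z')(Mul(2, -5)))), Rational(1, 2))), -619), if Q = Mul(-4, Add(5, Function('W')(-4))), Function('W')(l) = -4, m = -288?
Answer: Add(-619, Mul(6468, I, Pow(2, Rational(1, 2)))) ≈ Add(-619.00, Mul(9147.1, I))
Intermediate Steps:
Function('z')(f) = 0
Q = -4 (Q = Mul(-4, Add(5, -4)) = Mul(-4, 1) = -4)
Function('o')(M) = Mul(-4, M)
Add(Mul(539, Pow(Add(m, Function('o')(Function('z')(Mul(2, -5)))), Rational(1, 2))), -619) = Add(Mul(539, Pow(Add(-288, Mul(-4, 0)), Rational(1, 2))), -619) = Add(Mul(539, Pow(Add(-288, 0), Rational(1, 2))), -619) = Add(Mul(539, Pow(-288, Rational(1, 2))), -619) = Add(Mul(539, Mul(12, I, Pow(2, Rational(1, 2)))), -619) = Add(Mul(6468, I, Pow(2, Rational(1, 2))), -619) = Add(-619, Mul(6468, I, Pow(2, Rational(1, 2))))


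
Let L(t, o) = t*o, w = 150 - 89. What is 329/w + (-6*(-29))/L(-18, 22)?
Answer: 19945/4026 ≈ 4.9540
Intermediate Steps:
w = 61
L(t, o) = o*t
329/w + (-6*(-29))/L(-18, 22) = 329/61 + (-6*(-29))/((22*(-18))) = 329*(1/61) + 174/(-396) = 329/61 + 174*(-1/396) = 329/61 - 29/66 = 19945/4026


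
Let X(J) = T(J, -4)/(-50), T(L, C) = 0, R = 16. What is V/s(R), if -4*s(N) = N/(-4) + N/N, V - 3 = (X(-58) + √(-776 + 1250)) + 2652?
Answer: 3540 + 4*√474/3 ≈ 3569.0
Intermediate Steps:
X(J) = 0 (X(J) = 0/(-50) = 0*(-1/50) = 0)
V = 2655 + √474 (V = 3 + ((0 + √(-776 + 1250)) + 2652) = 3 + ((0 + √474) + 2652) = 3 + (√474 + 2652) = 3 + (2652 + √474) = 2655 + √474 ≈ 2676.8)
s(N) = -¼ + N/16 (s(N) = -(N/(-4) + N/N)/4 = -(N*(-¼) + 1)/4 = -(-N/4 + 1)/4 = -(1 - N/4)/4 = -¼ + N/16)
V/s(R) = (2655 + √474)/(-¼ + (1/16)*16) = (2655 + √474)/(-¼ + 1) = (2655 + √474)/(¾) = (2655 + √474)*(4/3) = 3540 + 4*√474/3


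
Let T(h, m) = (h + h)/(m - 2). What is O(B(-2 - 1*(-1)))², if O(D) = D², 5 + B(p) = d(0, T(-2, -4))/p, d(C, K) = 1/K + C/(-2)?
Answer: 28561/16 ≈ 1785.1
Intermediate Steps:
T(h, m) = 2*h/(-2 + m) (T(h, m) = (2*h)/(-2 + m) = 2*h/(-2 + m))
d(C, K) = 1/K - C/2 (d(C, K) = 1/K + C*(-½) = 1/K - C/2)
B(p) = -5 + 3/(2*p) (B(p) = -5 + (1/(2*(-2)/(-2 - 4)) - ½*0)/p = -5 + (1/(2*(-2)/(-6)) + 0)/p = -5 + (1/(2*(-2)*(-⅙)) + 0)/p = -5 + (1/(⅔) + 0)/p = -5 + (3/2 + 0)/p = -5 + 3/(2*p))
O(B(-2 - 1*(-1)))² = ((-5 + 3/(2*(-2 - 1*(-1))))²)² = ((-5 + 3/(2*(-2 + 1)))²)² = ((-5 + (3/2)/(-1))²)² = ((-5 + (3/2)*(-1))²)² = ((-5 - 3/2)²)² = ((-13/2)²)² = (169/4)² = 28561/16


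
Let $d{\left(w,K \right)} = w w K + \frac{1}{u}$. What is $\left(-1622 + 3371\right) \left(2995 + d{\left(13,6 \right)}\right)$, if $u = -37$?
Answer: $\frac{259432668}{37} \approx 7.0117 \cdot 10^{6}$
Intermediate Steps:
$d{\left(w,K \right)} = - \frac{1}{37} + K w^{2}$ ($d{\left(w,K \right)} = w w K + \frac{1}{-37} = w^{2} K - \frac{1}{37} = K w^{2} - \frac{1}{37} = - \frac{1}{37} + K w^{2}$)
$\left(-1622 + 3371\right) \left(2995 + d{\left(13,6 \right)}\right) = \left(-1622 + 3371\right) \left(2995 - \left(\frac{1}{37} - 6 \cdot 13^{2}\right)\right) = 1749 \left(2995 + \left(- \frac{1}{37} + 6 \cdot 169\right)\right) = 1749 \left(2995 + \left(- \frac{1}{37} + 1014\right)\right) = 1749 \left(2995 + \frac{37517}{37}\right) = 1749 \cdot \frac{148332}{37} = \frac{259432668}{37}$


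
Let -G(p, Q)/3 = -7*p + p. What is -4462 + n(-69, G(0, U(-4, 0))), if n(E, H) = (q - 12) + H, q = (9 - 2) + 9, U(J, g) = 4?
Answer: -4458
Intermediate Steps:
G(p, Q) = 18*p (G(p, Q) = -3*(-7*p + p) = -(-18)*p = 18*p)
q = 16 (q = 7 + 9 = 16)
n(E, H) = 4 + H (n(E, H) = (16 - 12) + H = 4 + H)
-4462 + n(-69, G(0, U(-4, 0))) = -4462 + (4 + 18*0) = -4462 + (4 + 0) = -4462 + 4 = -4458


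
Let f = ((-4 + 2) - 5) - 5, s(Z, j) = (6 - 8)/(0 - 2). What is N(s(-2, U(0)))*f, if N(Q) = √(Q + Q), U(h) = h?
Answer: -12*√2 ≈ -16.971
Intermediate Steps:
s(Z, j) = 1 (s(Z, j) = -2/(-2) = -2*(-½) = 1)
N(Q) = √2*√Q (N(Q) = √(2*Q) = √2*√Q)
f = -12 (f = (-2 - 5) - 5 = -7 - 5 = -12)
N(s(-2, U(0)))*f = (√2*√1)*(-12) = (√2*1)*(-12) = √2*(-12) = -12*√2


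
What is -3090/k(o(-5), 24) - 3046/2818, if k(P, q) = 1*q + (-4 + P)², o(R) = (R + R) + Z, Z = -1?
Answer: -1577679/116947 ≈ -13.491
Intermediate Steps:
o(R) = -1 + 2*R (o(R) = (R + R) - 1 = 2*R - 1 = -1 + 2*R)
k(P, q) = q + (-4 + P)²
-3090/k(o(-5), 24) - 3046/2818 = -3090/(24 + (-4 + (-1 + 2*(-5)))²) - 3046/2818 = -3090/(24 + (-4 + (-1 - 10))²) - 3046*1/2818 = -3090/(24 + (-4 - 11)²) - 1523/1409 = -3090/(24 + (-15)²) - 1523/1409 = -3090/(24 + 225) - 1523/1409 = -3090/249 - 1523/1409 = -3090*1/249 - 1523/1409 = -1030/83 - 1523/1409 = -1577679/116947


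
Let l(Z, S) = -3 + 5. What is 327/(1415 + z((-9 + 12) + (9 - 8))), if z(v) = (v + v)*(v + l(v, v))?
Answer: 327/1463 ≈ 0.22351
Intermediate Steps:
l(Z, S) = 2
z(v) = 2*v*(2 + v) (z(v) = (v + v)*(v + 2) = (2*v)*(2 + v) = 2*v*(2 + v))
327/(1415 + z((-9 + 12) + (9 - 8))) = 327/(1415 + 2*((-9 + 12) + (9 - 8))*(2 + ((-9 + 12) + (9 - 8)))) = 327/(1415 + 2*(3 + 1)*(2 + (3 + 1))) = 327/(1415 + 2*4*(2 + 4)) = 327/(1415 + 2*4*6) = 327/(1415 + 48) = 327/1463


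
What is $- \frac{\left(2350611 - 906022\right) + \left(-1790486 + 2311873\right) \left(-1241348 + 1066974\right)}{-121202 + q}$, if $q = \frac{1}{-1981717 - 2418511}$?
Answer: $- \frac{400046254051009972}{533316434057} \approx -7.5011 \cdot 10^{5}$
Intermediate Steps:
$q = - \frac{1}{4400228}$ ($q = \frac{1}{-4400228} = - \frac{1}{4400228} \approx -2.2726 \cdot 10^{-7}$)
$- \frac{\left(2350611 - 906022\right) + \left(-1790486 + 2311873\right) \left(-1241348 + 1066974\right)}{-121202 + q} = - \frac{\left(2350611 - 906022\right) + \left(-1790486 + 2311873\right) \left(-1241348 + 1066974\right)}{-121202 - \frac{1}{4400228}} = - \frac{\left(2350611 - 906022\right) + 521387 \left(-174374\right)}{- \frac{533316434057}{4400228}} = - \frac{\left(1444589 - 90916336738\right) \left(-4400228\right)}{533316434057} = - \frac{\left(-90914892149\right) \left(-4400228\right)}{533316434057} = \left(-1\right) \frac{400046254051009972}{533316434057} = - \frac{400046254051009972}{533316434057}$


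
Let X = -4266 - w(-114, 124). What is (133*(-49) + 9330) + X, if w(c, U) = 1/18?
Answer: -26155/18 ≈ -1453.1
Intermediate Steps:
w(c, U) = 1/18
X = -76789/18 (X = -4266 - 1*1/18 = -4266 - 1/18 = -76789/18 ≈ -4266.1)
(133*(-49) + 9330) + X = (133*(-49) + 9330) - 76789/18 = (-6517 + 9330) - 76789/18 = 2813 - 76789/18 = -26155/18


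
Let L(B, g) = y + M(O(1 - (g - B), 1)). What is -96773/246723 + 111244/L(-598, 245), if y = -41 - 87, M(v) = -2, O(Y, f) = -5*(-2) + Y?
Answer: -13729516951/16036995 ≈ -856.12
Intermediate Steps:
O(Y, f) = 10 + Y
y = -128
L(B, g) = -130 (L(B, g) = -128 - 2 = -130)
-96773/246723 + 111244/L(-598, 245) = -96773/246723 + 111244/(-130) = -96773*1/246723 + 111244*(-1/130) = -96773/246723 - 55622/65 = -13729516951/16036995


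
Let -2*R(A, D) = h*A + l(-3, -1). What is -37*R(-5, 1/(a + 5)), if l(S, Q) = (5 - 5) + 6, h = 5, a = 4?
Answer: -703/2 ≈ -351.50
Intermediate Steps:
l(S, Q) = 6 (l(S, Q) = 0 + 6 = 6)
R(A, D) = -3 - 5*A/2 (R(A, D) = -(5*A + 6)/2 = -(6 + 5*A)/2 = -3 - 5*A/2)
-37*R(-5, 1/(a + 5)) = -37*(-3 - 5/2*(-5)) = -37*(-3 + 25/2) = -37*19/2 = -703/2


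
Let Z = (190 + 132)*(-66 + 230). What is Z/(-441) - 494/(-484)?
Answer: -1810087/15246 ≈ -118.73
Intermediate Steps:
Z = 52808 (Z = 322*164 = 52808)
Z/(-441) - 494/(-484) = 52808/(-441) - 494/(-484) = 52808*(-1/441) - 494*(-1/484) = -7544/63 + 247/242 = -1810087/15246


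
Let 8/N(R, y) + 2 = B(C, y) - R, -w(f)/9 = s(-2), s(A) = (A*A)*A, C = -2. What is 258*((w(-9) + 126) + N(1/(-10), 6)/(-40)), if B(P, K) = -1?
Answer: 1481952/29 ≈ 51102.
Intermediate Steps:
s(A) = A**3 (s(A) = A**2*A = A**3)
w(f) = 72 (w(f) = -9*(-2)**3 = -9*(-8) = 72)
N(R, y) = 8/(-3 - R) (N(R, y) = 8/(-2 + (-1 - R)) = 8/(-3 - R))
258*((w(-9) + 126) + N(1/(-10), 6)/(-40)) = 258*((72 + 126) - 8/(3 + 1/(-10))/(-40)) = 258*(198 - 8/(3 - 1/10)*(-1/40)) = 258*(198 - 8/29/10*(-1/40)) = 258*(198 - 8*10/29*(-1/40)) = 258*(198 - 80/29*(-1/40)) = 258*(198 + 2/29) = 258*(5744/29) = 1481952/29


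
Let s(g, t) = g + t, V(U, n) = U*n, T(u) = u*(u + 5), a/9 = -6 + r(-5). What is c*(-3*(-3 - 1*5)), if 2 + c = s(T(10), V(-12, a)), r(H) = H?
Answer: 32064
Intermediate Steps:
a = -99 (a = 9*(-6 - 5) = 9*(-11) = -99)
T(u) = u*(5 + u)
c = 1336 (c = -2 + (10*(5 + 10) - 12*(-99)) = -2 + (10*15 + 1188) = -2 + (150 + 1188) = -2 + 1338 = 1336)
c*(-3*(-3 - 1*5)) = 1336*(-3*(-3 - 1*5)) = 1336*(-3*(-3 - 5)) = 1336*(-3*(-8)) = 1336*24 = 32064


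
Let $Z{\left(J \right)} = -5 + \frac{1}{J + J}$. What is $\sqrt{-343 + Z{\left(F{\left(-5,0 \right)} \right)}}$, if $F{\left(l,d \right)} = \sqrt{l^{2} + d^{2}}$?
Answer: $\frac{7 i \sqrt{710}}{10} \approx 18.652 i$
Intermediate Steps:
$F{\left(l,d \right)} = \sqrt{d^{2} + l^{2}}$
$Z{\left(J \right)} = -5 + \frac{1}{2 J}$
$\sqrt{-343 + Z{\left(F{\left(-5,0 \right)} \right)}} = \sqrt{-343 - \left(5 - \frac{1}{2 \sqrt{0^{2} + \left(-5\right)^{2}}}\right)} = \sqrt{-343 - \left(5 - \frac{1}{2 \sqrt{0 + 25}}\right)} = \sqrt{-343 - \left(5 - \frac{1}{2 \sqrt{25}}\right)} = \sqrt{-343 - \left(5 - \frac{1}{2 \cdot 5}\right)} = \sqrt{-343 + \left(-5 + \frac{1}{2} \cdot \frac{1}{5}\right)} = \sqrt{-343 + \left(-5 + \frac{1}{10}\right)} = \sqrt{-343 - \frac{49}{10}} = \sqrt{- \frac{3479}{10}} = \frac{7 i \sqrt{710}}{10}$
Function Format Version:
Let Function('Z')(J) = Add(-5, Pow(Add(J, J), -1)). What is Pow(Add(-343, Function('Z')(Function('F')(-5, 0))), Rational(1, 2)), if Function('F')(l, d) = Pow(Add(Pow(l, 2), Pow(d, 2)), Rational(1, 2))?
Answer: Mul(Rational(7, 10), I, Pow(710, Rational(1, 2))) ≈ Mul(18.652, I)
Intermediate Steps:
Function('F')(l, d) = Pow(Add(Pow(d, 2), Pow(l, 2)), Rational(1, 2))
Function('Z')(J) = Add(-5, Mul(Rational(1, 2), Pow(J, -1))) (Function('Z')(J) = Add(-5, Pow(Mul(2, J), -1)) = Add(-5, Mul(Rational(1, 2), Pow(J, -1))))
Pow(Add(-343, Function('Z')(Function('F')(-5, 0))), Rational(1, 2)) = Pow(Add(-343, Add(-5, Mul(Rational(1, 2), Pow(Pow(Add(Pow(0, 2), Pow(-5, 2)), Rational(1, 2)), -1)))), Rational(1, 2)) = Pow(Add(-343, Add(-5, Mul(Rational(1, 2), Pow(Pow(Add(0, 25), Rational(1, 2)), -1)))), Rational(1, 2)) = Pow(Add(-343, Add(-5, Mul(Rational(1, 2), Pow(Pow(25, Rational(1, 2)), -1)))), Rational(1, 2)) = Pow(Add(-343, Add(-5, Mul(Rational(1, 2), Pow(5, -1)))), Rational(1, 2)) = Pow(Add(-343, Add(-5, Mul(Rational(1, 2), Rational(1, 5)))), Rational(1, 2)) = Pow(Add(-343, Add(-5, Rational(1, 10))), Rational(1, 2)) = Pow(Add(-343, Rational(-49, 10)), Rational(1, 2)) = Pow(Rational(-3479, 10), Rational(1, 2)) = Mul(Rational(7, 10), I, Pow(710, Rational(1, 2)))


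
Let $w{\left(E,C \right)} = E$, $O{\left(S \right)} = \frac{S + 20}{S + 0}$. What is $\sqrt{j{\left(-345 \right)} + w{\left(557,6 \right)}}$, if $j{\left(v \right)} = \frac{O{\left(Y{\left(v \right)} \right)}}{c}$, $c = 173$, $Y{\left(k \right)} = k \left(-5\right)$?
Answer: $\frac{\sqrt{1984221498390}}{59685} \approx 23.601$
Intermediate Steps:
$Y{\left(k \right)} = - 5 k$
$O{\left(S \right)} = \frac{20 + S}{S}$
$j{\left(v \right)} = - \frac{20 - 5 v}{865 v}$ ($j{\left(v \right)} = \frac{\frac{1}{\left(-5\right) v} \left(20 - 5 v\right)}{173} = - \frac{1}{5 v} \left(20 - 5 v\right) \frac{1}{173} = - \frac{20 - 5 v}{5 v} \frac{1}{173} = - \frac{20 - 5 v}{865 v}$)
$\sqrt{j{\left(-345 \right)} + w{\left(557,6 \right)}} = \sqrt{\frac{-4 - 345}{173 \left(-345\right)} + 557} = \sqrt{\frac{1}{173} \left(- \frac{1}{345}\right) \left(-349\right) + 557} = \sqrt{\frac{349}{59685} + 557} = \sqrt{\frac{33244894}{59685}} = \frac{\sqrt{1984221498390}}{59685}$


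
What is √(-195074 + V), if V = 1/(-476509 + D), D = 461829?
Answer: 3*I*√1167747644230/7340 ≈ 441.67*I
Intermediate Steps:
V = -1/14680 (V = 1/(-476509 + 461829) = 1/(-14680) = -1/14680 ≈ -6.8120e-5)
√(-195074 + V) = √(-195074 - 1/14680) = √(-2863686321/14680) = 3*I*√1167747644230/7340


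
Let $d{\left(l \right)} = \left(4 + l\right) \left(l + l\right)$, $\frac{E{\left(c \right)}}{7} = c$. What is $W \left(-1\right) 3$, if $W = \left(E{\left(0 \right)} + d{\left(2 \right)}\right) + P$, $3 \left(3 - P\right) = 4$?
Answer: $-77$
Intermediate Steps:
$P = \frac{5}{3}$ ($P = 3 - \frac{4}{3} = \frac{5}{3} \approx 1.6667$)
$E{\left(c \right)} = 7 c$
$d{\left(l \right)} = 2 l \left(4 + l\right)$ ($d{\left(l \right)} = \left(4 + l\right) 2 l = 2 l \left(4 + l\right)$)
$W = \frac{77}{3}$ ($W = \left(7 \cdot 0 + 2 \cdot 2 \left(4 + 2\right)\right) + \frac{5}{3} = \left(0 + 2 \cdot 2 \cdot 6\right) + \frac{5}{3} = \left(0 + 24\right) + \frac{5}{3} = 24 + \frac{5}{3} = \frac{77}{3} \approx 25.667$)
$W \left(-1\right) 3 = \frac{77}{3} \left(-1\right) 3 = \left(- \frac{77}{3}\right) 3 = -77$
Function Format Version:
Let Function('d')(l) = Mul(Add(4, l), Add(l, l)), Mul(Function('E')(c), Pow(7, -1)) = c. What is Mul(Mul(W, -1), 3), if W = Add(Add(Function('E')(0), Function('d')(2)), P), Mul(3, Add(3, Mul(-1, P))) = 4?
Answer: -77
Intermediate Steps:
P = Rational(5, 3) (P = Add(3, Mul(Rational(-1, 3), 4)) = Add(3, Rational(-4, 3)) = Rational(5, 3) ≈ 1.6667)
Function('E')(c) = Mul(7, c)
Function('d')(l) = Mul(2, l, Add(4, l)) (Function('d')(l) = Mul(Add(4, l), Mul(2, l)) = Mul(2, l, Add(4, l)))
W = Rational(77, 3) (W = Add(Add(Mul(7, 0), Mul(2, 2, Add(4, 2))), Rational(5, 3)) = Add(Add(0, Mul(2, 2, 6)), Rational(5, 3)) = Add(Add(0, 24), Rational(5, 3)) = Add(24, Rational(5, 3)) = Rational(77, 3) ≈ 25.667)
Mul(Mul(W, -1), 3) = Mul(Mul(Rational(77, 3), -1), 3) = Mul(Rational(-77, 3), 3) = -77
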